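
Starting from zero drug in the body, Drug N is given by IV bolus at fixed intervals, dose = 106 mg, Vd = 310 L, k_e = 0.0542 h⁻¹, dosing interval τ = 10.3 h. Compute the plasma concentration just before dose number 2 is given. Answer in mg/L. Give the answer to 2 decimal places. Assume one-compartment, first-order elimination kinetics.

0.20 mg/L

C₀ per dose = Dose / Vd = 106 / 310 = 0.3419 mg/L
Fraction remaining after one interval: r = e^(−kτ) = e^(−0.05420 × 10.3) = 0.5722
Before dose 2, 1 dose has been given (aged 1τ).
C_trough = C₀ × r = 0.3419 × 0.5722 = 0.1956 mg/L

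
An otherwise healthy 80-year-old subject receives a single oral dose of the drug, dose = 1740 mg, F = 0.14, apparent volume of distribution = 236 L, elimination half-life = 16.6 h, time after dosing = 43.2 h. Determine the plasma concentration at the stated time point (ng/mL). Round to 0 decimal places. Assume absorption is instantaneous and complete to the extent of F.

170 ng/mL

Amount reaching circulation = F × Dose = 0.14 × 1740 = 243.6 mg
C₀ = F·Dose / Vd = 243.6 / 236 = 1.032 mg/L
k = ln2 / t½ = 0.693147 / 16.6 = 0.04176 h⁻¹
C = C₀ · e^(−k·t) = 1.032 × e^(−0.04176 × 43.2)
  = 1.032 × 0.1646 = 0.1699 mg/L
Convert: 0.1699 mg/L × 1000 = 169.9 ng/mL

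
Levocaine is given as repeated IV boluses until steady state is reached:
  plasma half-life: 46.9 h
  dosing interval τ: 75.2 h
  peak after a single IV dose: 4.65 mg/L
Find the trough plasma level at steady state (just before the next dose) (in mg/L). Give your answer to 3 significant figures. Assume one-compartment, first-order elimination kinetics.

2.28 mg/L

k = ln2 / t½ = 0.693147 / 46.9 = 0.01478 h⁻¹
e^(−kτ) = e^(−0.01478 × 75.2) = 0.3291
Accumulation ratio R = 1 / (1 − e^(−kτ)) = 1 / (1 − 0.3291) = 1.491
Steady-state trough = C₀ × R × e^(−kτ) = 4.65 × 1.491 × 0.3291 = 2.282 mg/L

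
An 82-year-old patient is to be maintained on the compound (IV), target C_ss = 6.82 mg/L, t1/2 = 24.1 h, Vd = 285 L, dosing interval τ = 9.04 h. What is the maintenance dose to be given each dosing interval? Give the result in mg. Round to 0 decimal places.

k = ln2 / t½ = 0.693147 / 24.1 = 0.02876 h⁻¹
CL = k × Vd = 0.02876 × 285 = 8.197 L/h
At steady state, Dose/τ = Css × CL.
Dose = Css × CL × τ = 6.82 × 8.197 × 9.04 = 505.4 mg

505 mg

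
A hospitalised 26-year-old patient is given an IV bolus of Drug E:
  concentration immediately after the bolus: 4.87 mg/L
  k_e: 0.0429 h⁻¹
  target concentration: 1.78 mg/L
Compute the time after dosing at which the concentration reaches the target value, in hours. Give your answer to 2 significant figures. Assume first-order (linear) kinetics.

23 h

t = ln(C₀ / C) / k = ln(4.870 / 1.78) / 0.04290
  = ln(2.736) / 0.04290 = 1.006 / 0.04290 = 23.45 h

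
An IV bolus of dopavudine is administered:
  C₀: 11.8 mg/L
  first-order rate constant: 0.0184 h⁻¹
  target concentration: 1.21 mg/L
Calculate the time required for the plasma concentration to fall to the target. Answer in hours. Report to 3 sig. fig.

124 h

t = ln(C₀ / C) / k = ln(11.80 / 1.21) / 0.01840
  = ln(9.752) / 0.01840 = 2.277 / 0.01840 = 123.8 h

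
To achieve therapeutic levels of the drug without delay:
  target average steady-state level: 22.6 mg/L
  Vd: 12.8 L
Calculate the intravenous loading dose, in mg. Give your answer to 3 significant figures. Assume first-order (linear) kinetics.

289 mg

LD = Css × Vd = 22.6 × 12.8 = 289.3 mg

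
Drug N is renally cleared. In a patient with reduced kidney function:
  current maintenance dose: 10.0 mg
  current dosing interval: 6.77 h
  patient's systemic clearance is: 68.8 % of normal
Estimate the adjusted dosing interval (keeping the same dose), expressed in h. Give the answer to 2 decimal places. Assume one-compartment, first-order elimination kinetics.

9.84 h

To keep the same average steady-state level, dosing rate must scale with clearance.
CL ratio = 68.8 / 100 = 0.6880
New interval (same dose) = 6.77 / 0.6880 = 9.840 h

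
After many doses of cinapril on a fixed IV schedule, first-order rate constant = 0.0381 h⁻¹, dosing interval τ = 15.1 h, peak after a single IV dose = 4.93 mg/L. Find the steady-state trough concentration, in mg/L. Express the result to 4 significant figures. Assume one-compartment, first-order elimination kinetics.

e^(−kτ) = e^(−0.03810 × 15.1) = 0.5625
Accumulation ratio R = 1 / (1 − e^(−kτ)) = 1 / (1 − 0.5625) = 2.286
Steady-state trough = C₀ × R × e^(−kτ) = 4.93 × 2.286 × 0.5625 = 6.339 mg/L

6.339 mg/L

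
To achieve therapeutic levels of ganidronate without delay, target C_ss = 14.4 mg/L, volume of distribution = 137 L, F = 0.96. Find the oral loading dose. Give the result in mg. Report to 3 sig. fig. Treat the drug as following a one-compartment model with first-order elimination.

LD = Css × Vd / F = 14.4 × 137 / 0.96 = 2055 mg

2060 mg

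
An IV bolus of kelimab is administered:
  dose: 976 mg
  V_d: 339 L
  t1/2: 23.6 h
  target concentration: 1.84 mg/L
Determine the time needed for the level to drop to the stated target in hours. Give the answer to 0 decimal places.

15 h

C₀ = Dose / Vd = 976.0 / 339 = 2.879 mg/L
k = ln2 / t½ = 0.693147 / 23.6 = 0.02937 h⁻¹
t = ln(C₀ / C) / k = ln(2.879 / 1.84) / 0.02937
  = ln(1.565) / 0.02937 = 0.4479 / 0.02937 = 15.25 h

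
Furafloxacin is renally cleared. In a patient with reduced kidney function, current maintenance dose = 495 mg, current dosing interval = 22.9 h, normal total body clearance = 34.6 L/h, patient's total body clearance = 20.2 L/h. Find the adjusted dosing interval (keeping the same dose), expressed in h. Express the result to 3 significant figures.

To keep the same average steady-state level, dosing rate must scale with clearance.
CL ratio = 20.2 / 34.6 = 0.5838
New interval (same dose) = 22.9 / 0.5838 = 39.23 h

39.2 h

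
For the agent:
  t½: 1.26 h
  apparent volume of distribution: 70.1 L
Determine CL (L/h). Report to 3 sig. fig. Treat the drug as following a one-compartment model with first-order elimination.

38.6 L/h

k = ln2 / t½ = 0.693147 / 1.26 = 0.5501 h⁻¹
CL = k × Vd = 0.5501 × 70.1 = 38.56 L/h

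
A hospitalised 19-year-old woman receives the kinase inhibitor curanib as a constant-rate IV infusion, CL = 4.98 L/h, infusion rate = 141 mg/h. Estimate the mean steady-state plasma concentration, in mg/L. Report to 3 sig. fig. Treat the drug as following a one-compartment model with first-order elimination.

At steady state Css = R₀ / CL = 141 / 4.980 = 28.31 mg/L

28.3 mg/L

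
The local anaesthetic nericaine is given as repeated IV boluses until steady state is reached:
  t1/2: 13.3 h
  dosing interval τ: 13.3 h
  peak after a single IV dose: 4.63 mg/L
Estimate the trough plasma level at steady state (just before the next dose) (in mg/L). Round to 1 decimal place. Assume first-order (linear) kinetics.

4.6 mg/L

k = ln2 / t½ = 0.693147 / 13.3 = 0.05212 h⁻¹
e^(−kτ) = e^(−0.05212 × 13.3) = 0.5000
Accumulation ratio R = 1 / (1 − e^(−kτ)) = 1 / (1 − 0.5000) = 2.000
Steady-state trough = C₀ × R × e^(−kτ) = 4.63 × 2.000 × 0.5000 = 4.630 mg/L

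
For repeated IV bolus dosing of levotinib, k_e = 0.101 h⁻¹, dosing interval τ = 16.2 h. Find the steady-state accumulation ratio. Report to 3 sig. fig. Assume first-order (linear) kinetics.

e^(−kτ) = e^(−0.1010 × 16.2) = 0.1947
Accumulation ratio R = 1 / (1 − e^(−kτ)) = 1 / (1 − 0.1947) = 1.242

1.24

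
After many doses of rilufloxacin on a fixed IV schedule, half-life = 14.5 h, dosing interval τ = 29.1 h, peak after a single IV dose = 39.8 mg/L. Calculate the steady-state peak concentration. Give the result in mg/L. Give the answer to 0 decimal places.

53 mg/L

k = ln2 / t½ = 0.693147 / 14.5 = 0.04780 h⁻¹
e^(−kτ) = e^(−0.04780 × 29.1) = 0.2488
Accumulation ratio R = 1 / (1 − e^(−kτ)) = 1 / (1 − 0.2488) = 1.331
Steady-state peak = C₀ × R = 39.8 × 1.331 = 52.97 mg/L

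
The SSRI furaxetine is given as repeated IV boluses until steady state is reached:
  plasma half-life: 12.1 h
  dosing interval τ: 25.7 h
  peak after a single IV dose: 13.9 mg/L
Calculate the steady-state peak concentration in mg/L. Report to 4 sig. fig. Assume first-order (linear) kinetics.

18.04 mg/L

k = ln2 / t½ = 0.693147 / 12.1 = 0.05728 h⁻¹
e^(−kτ) = e^(−0.05728 × 25.7) = 0.2294
Accumulation ratio R = 1 / (1 − e^(−kτ)) = 1 / (1 − 0.2294) = 1.298
Steady-state peak = C₀ × R = 13.9 × 1.298 = 18.04 mg/L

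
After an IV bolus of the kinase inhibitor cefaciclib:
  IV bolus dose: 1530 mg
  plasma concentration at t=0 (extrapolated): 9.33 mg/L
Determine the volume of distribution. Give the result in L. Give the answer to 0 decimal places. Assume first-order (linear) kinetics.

164 L

Vd = Dose / C₀ = 1530 / 9.33 = 164.0 L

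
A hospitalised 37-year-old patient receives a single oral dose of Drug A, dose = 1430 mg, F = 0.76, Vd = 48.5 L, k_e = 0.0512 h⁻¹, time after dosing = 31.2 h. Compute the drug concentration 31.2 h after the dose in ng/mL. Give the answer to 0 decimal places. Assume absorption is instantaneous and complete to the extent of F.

4536 ng/mL

Amount reaching circulation = F × Dose = 0.76 × 1430 = 1087 mg
C₀ = F·Dose / Vd = 1087 / 48.5 = 22.41 mg/L
C = C₀ · e^(−k·t) = 22.41 × e^(−0.05120 × 31.2)
  = 22.41 × 0.2024 = 4.536 mg/L
Convert: 4.536 mg/L × 1000 = 4536 ng/mL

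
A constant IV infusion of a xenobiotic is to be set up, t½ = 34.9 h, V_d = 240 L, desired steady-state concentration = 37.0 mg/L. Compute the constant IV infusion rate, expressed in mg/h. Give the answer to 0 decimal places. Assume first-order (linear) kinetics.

k = ln2 / t½ = 0.693147 / 34.9 = 0.01986 h⁻¹
CL = k × Vd = 0.01986 × 240 = 4.766 L/h
At steady state, infusion rate R₀ = Css × CL = 37.0 × 4.766 = 176.3 mg/h

176 mg/h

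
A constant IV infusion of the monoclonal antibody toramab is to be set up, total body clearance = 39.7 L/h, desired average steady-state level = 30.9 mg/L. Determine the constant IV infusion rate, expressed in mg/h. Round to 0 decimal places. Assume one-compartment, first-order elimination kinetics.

1227 mg/h

At steady state, infusion rate R₀ = Css × CL = 30.9 × 39.70 = 1227 mg/h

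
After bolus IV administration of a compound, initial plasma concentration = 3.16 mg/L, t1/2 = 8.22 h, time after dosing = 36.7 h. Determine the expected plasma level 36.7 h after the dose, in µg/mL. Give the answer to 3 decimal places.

0.143 µg/mL

k = ln2 / t½ = 0.693147 / 8.22 = 0.08432 h⁻¹
C = C₀ · e^(−k·t) = 3.160 × e^(−0.08432 × 36.7)
  = 3.160 × 0.04530 = 0.1431 mg/L
(0.1431 mg/L = 0.1431 µg/mL)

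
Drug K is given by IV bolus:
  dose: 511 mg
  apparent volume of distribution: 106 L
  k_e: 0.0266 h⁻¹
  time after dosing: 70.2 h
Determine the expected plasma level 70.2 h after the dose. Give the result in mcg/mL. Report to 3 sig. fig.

0.745 mcg/mL

C₀ = Dose / Vd = 511.0 / 106 = 4.821 mg/L
C = C₀ · e^(−k·t) = 4.821 × e^(−0.02660 × 70.2)
  = 4.821 × 0.1545 = 0.7448 mg/L
(0.7448 mg/L = 0.7448 mcg/mL)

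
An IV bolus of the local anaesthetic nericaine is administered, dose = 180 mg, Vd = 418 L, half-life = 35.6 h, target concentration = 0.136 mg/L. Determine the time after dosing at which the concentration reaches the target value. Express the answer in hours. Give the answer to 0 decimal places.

C₀ = Dose / Vd = 180.0 / 418 = 0.4306 mg/L
k = ln2 / t½ = 0.693147 / 35.6 = 0.01947 h⁻¹
t = ln(C₀ / C) / k = ln(0.4306 / 0.136) / 0.01947
  = ln(3.166) / 0.01947 = 1.152 / 0.01947 = 59.17 h

59 h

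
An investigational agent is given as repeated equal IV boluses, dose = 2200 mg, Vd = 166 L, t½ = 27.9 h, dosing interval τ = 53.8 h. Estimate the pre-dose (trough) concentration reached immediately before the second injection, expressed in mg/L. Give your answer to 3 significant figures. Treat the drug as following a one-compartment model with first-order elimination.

C₀ per dose = Dose / Vd = 2200 / 166 = 13.25 mg/L
k = ln2 / t½ = 0.693147 / 27.9 = 0.02484 h⁻¹
Fraction remaining after one interval: r = e^(−kτ) = e^(−0.02484 × 53.8) = 0.2628
Before dose 2, 1 dose has been given (aged 1τ).
C_trough = C₀ × r = 13.25 × 0.2628 = 3.482 mg/L

3.48 mg/L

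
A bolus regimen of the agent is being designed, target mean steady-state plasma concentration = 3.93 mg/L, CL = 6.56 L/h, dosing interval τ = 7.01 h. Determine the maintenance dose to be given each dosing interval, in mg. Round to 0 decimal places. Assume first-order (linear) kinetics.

At steady state, Dose/τ = Css × CL.
Dose = Css × CL × τ = 3.93 × 6.560 × 7.01 = 180.7 mg

181 mg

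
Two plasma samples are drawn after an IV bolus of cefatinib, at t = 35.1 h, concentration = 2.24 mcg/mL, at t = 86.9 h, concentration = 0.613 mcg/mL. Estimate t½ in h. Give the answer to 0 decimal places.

28 h

k = ln(C₁/C₂) / (t₂ − t₁) = ln(2.24/0.613) / (86.9 − 35.1)
  = 1.296 / 51.80 = 0.02502 h⁻¹
t½ = ln2 / k = 0.693147 / 0.02502 = 27.70 h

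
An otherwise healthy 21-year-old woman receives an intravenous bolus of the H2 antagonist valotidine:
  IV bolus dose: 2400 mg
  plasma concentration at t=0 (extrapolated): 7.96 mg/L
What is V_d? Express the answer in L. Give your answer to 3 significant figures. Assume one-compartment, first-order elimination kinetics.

302 L

Vd = Dose / C₀ = 2400 / 7.96 = 301.5 L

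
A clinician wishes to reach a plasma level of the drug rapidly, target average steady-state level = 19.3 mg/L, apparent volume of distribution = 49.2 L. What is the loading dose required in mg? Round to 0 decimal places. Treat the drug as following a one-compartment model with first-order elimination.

LD = Css × Vd = 19.3 × 49.2 = 949.6 mg

950 mg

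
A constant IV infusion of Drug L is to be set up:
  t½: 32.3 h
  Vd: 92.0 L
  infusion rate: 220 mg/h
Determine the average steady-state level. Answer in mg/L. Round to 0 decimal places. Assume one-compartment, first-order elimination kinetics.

k = ln2 / t½ = 0.693147 / 32.3 = 0.02146 h⁻¹
CL = k × Vd = 0.02146 × 92.0 = 1.974 L/h
At steady state Css = R₀ / CL = 220 / 1.974 = 111.4 mg/L

111 mg/L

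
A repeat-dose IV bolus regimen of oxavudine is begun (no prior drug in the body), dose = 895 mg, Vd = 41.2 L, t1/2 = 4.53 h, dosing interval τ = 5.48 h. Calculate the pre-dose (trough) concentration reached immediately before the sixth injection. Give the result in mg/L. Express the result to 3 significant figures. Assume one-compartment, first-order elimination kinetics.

C₀ per dose = Dose / Vd = 895 / 41.2 = 21.72 mg/L
k = ln2 / t½ = 0.693147 / 4.53 = 0.1530 h⁻¹
Fraction remaining after one interval: r = e^(−kτ) = e^(−0.1530 × 5.48) = 0.4324
Before dose 6, 5 doses have been given (aged 1τ, 2τ, 3τ, 4τ, 5τ).
C_trough = C₀ × (r + r² + … + r^5) = C₀ × r(1−r^5)/(1−r)
        = 21.72 × 0.4324 × (1 − 0.01512) / (1 − 0.4324) = 16.30 mg/L

16.3 mg/L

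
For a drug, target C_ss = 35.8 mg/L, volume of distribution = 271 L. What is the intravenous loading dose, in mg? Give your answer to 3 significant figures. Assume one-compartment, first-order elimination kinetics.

LD = Css × Vd = 35.8 × 271 = 9702 mg

9700 mg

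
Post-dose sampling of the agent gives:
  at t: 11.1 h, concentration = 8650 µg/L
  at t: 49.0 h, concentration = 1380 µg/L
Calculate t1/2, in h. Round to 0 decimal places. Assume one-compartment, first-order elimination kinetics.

14 h

k = ln(C₁/C₂) / (t₂ − t₁) = ln(8650/1380) / (49.0 − 11.1)
  = 1.835 / 37.90 = 0.04842 h⁻¹
t½ = ln2 / k = 0.693147 / 0.04842 = 14.32 h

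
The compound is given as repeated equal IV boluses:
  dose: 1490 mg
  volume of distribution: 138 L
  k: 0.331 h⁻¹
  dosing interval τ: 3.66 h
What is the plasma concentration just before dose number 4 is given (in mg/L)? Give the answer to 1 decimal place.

C₀ per dose = Dose / Vd = 1490 / 138 = 10.80 mg/L
Fraction remaining after one interval: r = e^(−kτ) = e^(−0.3310 × 3.66) = 0.2978
Before dose 4, 3 doses have been given (aged 1τ, 2τ, 3τ).
C_trough = C₀ × (r + r² + … + r^3) = C₀ × r(1−r^3)/(1−r)
        = 10.80 × 0.2978 × (1 − 0.02641) / (1 − 0.2978) = 4.459 mg/L

4.5 mg/L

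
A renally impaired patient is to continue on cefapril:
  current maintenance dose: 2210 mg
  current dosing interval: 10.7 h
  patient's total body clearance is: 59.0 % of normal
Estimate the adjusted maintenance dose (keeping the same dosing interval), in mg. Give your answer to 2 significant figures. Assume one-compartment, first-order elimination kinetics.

1300 mg

To keep the same average steady-state level, dosing rate must scale with clearance.
CL ratio = 59.0 / 100 = 0.5900
New dose (same interval) = 2210 × 0.5900 = 1304 mg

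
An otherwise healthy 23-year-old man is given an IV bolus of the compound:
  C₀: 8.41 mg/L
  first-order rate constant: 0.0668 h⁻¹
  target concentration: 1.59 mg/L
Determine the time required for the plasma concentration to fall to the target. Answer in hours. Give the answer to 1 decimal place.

t = ln(C₀ / C) / k = ln(8.410 / 1.59) / 0.06680
  = ln(5.289) / 0.06680 = 1.666 / 0.06680 = 24.94 h

24.9 h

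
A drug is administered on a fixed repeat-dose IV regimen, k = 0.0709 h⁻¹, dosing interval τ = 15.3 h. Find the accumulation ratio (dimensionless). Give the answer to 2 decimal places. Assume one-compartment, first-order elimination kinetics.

1.51

e^(−kτ) = e^(−0.07090 × 15.3) = 0.3380
Accumulation ratio R = 1 / (1 − e^(−kτ)) = 1 / (1 − 0.3380) = 1.511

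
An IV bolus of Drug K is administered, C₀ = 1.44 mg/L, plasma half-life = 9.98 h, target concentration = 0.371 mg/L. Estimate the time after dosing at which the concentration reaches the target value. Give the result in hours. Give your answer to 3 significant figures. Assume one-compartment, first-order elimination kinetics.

k = ln2 / t½ = 0.693147 / 9.98 = 0.06945 h⁻¹
t = ln(C₀ / C) / k = ln(1.440 / 0.371) / 0.06945
  = ln(3.881) / 0.06945 = 1.356 / 0.06945 = 19.52 h

19.5 h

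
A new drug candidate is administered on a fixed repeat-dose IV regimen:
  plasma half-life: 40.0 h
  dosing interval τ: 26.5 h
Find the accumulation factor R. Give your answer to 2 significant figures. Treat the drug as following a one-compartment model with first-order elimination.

2.7

k = ln2 / t½ = 0.693147 / 40.0 = 0.01733 h⁻¹
e^(−kτ) = e^(−0.01733 × 26.5) = 0.6318
Accumulation ratio R = 1 / (1 − e^(−kτ)) = 1 / (1 − 0.6318) = 2.716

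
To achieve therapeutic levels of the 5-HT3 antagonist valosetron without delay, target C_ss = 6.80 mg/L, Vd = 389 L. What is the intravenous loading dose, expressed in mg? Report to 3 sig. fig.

2650 mg

LD = Css × Vd = 6.80 × 389 = 2645 mg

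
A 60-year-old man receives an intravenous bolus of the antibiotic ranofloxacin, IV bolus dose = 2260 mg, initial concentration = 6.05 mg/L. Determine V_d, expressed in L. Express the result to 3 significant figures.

374 L

Vd = Dose / C₀ = 2260 / 6.05 = 373.6 L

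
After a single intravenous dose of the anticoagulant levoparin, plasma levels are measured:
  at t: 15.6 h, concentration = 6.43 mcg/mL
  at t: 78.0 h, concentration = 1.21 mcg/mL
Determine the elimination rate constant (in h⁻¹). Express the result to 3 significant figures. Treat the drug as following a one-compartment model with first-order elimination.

0.0268 h⁻¹

k = ln(C₁/C₂) / (t₂ − t₁) = ln(6.43/1.21) / (78.0 − 15.6)
  = 1.670 / 62.40 = 0.02676 h⁻¹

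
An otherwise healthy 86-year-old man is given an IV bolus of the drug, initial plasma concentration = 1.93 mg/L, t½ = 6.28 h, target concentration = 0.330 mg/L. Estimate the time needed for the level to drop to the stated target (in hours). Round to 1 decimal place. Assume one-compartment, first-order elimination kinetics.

k = ln2 / t½ = 0.693147 / 6.28 = 0.1104 h⁻¹
t = ln(C₀ / C) / k = ln(1.930 / 0.330) / 0.1104
  = ln(5.848) / 0.1104 = 1.766 / 0.1104 = 16.00 h

16.0 h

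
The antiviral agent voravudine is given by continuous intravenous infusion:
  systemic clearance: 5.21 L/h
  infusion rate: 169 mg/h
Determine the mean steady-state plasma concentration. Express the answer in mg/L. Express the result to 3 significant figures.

At steady state Css = R₀ / CL = 169 / 5.210 = 32.44 mg/L

32.4 mg/L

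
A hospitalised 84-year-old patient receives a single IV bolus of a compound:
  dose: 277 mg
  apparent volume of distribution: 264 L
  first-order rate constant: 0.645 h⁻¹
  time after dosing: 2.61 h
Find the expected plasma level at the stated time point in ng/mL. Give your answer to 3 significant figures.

C₀ = Dose / Vd = 277.0 / 264 = 1.049 mg/L
C = C₀ · e^(−k·t) = 1.049 × e^(−0.6450 × 2.61)
  = 1.049 × 0.1857 = 0.1948 mg/L
Convert: 0.1948 mg/L × 1000 = 194.8 ng/mL

195 ng/mL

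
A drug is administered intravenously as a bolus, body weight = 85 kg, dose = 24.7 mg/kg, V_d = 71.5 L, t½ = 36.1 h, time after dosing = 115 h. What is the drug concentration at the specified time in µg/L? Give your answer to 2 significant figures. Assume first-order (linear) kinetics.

Total dose = 24.7 × 85 = 2100 mg
C₀ = Dose / Vd = 2100 / 71.5 = 29.37 mg/L
k = ln2 / t½ = 0.693147 / 36.1 = 0.01920 h⁻¹
C = C₀ · e^(−k·t) = 29.37 × e^(−0.01920 × 115)
  = 29.37 × 0.1099 = 3.228 mg/L
Convert: 3.228 mg/L × 1000 = 3228 µg/L

3200 µg/L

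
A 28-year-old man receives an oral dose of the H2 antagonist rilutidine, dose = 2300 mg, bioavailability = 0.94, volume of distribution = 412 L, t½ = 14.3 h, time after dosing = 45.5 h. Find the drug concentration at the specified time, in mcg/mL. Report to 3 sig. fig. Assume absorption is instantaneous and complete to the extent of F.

Amount reaching circulation = F × Dose = 0.94 × 2300 = 2162 mg
C₀ = F·Dose / Vd = 2162 / 412 = 5.248 mg/L
k = ln2 / t½ = 0.693147 / 14.3 = 0.04847 h⁻¹
C = C₀ · e^(−k·t) = 5.248 × e^(−0.04847 × 45.5)
  = 5.248 × 0.1102 = 0.5783 mg/L
(0.5783 mg/L = 0.5783 mcg/mL)

0.578 mcg/mL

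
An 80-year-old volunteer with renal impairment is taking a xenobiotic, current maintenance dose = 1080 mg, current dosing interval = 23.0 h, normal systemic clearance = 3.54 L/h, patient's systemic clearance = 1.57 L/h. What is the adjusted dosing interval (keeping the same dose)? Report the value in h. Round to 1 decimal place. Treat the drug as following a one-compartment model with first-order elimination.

51.9 h

To keep the same average steady-state level, dosing rate must scale with clearance.
CL ratio = 1.57 / 3.54 = 0.4435
New interval (same dose) = 23.0 / 0.4435 = 51.86 h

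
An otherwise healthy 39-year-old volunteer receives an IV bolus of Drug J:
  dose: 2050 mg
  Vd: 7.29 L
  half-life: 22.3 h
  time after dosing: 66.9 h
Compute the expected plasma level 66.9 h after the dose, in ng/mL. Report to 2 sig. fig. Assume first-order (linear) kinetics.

35000 ng/mL

C₀ = Dose / Vd = 2050 / 7.29 = 281.2 mg/L
k = ln2 / t½ = 0.693147 / 22.3 = 0.03108 h⁻¹
C = C₀ · e^(−k·t) = 281.2 × e^(−0.03108 × 66.9)
  = 281.2 × 0.1250 = 35.15 mg/L
Convert: 35.15 mg/L × 1000 = 35150 ng/mL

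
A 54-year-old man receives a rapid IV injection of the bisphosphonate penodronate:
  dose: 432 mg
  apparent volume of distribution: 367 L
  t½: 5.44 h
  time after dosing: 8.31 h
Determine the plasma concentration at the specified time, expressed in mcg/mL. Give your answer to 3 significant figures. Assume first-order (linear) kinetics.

C₀ = Dose / Vd = 432.0 / 367 = 1.177 mg/L
k = ln2 / t½ = 0.693147 / 5.44 = 0.1274 h⁻¹
C = C₀ · e^(−k·t) = 1.177 × e^(−0.1274 × 8.31)
  = 1.177 × 0.3469 = 0.4083 mg/L
(0.4083 mg/L = 0.4083 mcg/mL)

0.408 mcg/mL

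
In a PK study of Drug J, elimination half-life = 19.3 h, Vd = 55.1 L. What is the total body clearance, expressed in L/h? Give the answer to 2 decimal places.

k = ln2 / t½ = 0.693147 / 19.3 = 0.03591 h⁻¹
CL = k × Vd = 0.03591 × 55.1 = 1.979 L/h

1.98 L/h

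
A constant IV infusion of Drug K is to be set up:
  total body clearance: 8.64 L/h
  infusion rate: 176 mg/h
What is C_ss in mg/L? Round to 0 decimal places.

20 mg/L

At steady state Css = R₀ / CL = 176 / 8.640 = 20.37 mg/L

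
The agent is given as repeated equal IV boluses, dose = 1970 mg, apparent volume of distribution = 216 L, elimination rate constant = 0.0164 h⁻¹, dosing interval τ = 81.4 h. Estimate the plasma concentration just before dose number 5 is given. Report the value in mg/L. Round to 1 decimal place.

3.2 mg/L

C₀ per dose = Dose / Vd = 1970 / 216 = 9.120 mg/L
Fraction remaining after one interval: r = e^(−kτ) = e^(−0.01640 × 81.4) = 0.2632
Before dose 5, 4 doses have been given (aged 1τ, 2τ, 3τ, 4τ).
C_trough = C₀ × (r + r² + … + r^4) = C₀ × r(1−r^4)/(1−r)
        = 9.120 × 0.2632 × (1 − 0.004799) / (1 − 0.2632) = 3.242 mg/L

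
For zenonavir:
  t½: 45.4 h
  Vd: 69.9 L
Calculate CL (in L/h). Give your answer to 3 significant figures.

1.07 L/h

k = ln2 / t½ = 0.693147 / 45.4 = 0.01527 h⁻¹
CL = k × Vd = 0.01527 × 69.9 = 1.067 L/h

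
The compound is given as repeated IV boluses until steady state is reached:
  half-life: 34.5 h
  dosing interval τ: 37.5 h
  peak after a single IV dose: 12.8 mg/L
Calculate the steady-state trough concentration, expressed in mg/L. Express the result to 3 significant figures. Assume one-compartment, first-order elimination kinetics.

11.4 mg/L

k = ln2 / t½ = 0.693147 / 34.5 = 0.02009 h⁻¹
e^(−kτ) = e^(−0.02009 × 37.5) = 0.4708
Accumulation ratio R = 1 / (1 − e^(−kτ)) = 1 / (1 − 0.4708) = 1.890
Steady-state trough = C₀ × R × e^(−kτ) = 12.8 × 1.890 × 0.4708 = 11.39 mg/L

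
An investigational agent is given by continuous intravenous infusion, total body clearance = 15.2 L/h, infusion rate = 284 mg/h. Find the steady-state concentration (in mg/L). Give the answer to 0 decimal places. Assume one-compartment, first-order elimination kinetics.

19 mg/L

At steady state Css = R₀ / CL = 284 / 15.20 = 18.68 mg/L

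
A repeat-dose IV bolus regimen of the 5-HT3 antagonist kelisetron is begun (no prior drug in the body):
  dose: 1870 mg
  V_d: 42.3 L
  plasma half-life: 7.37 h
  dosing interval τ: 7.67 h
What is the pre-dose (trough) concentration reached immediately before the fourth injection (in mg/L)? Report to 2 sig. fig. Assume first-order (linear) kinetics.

37 mg/L

C₀ per dose = Dose / Vd = 1870 / 42.3 = 44.21 mg/L
k = ln2 / t½ = 0.693147 / 7.37 = 0.09405 h⁻¹
Fraction remaining after one interval: r = e^(−kτ) = e^(−0.09405 × 7.67) = 0.4861
Before dose 4, 3 doses have been given (aged 1τ, 2τ, 3τ).
C_trough = C₀ × (r + r² + … + r^3) = C₀ × r(1−r^3)/(1−r)
        = 44.21 × 0.4861 × (1 − 0.1149) / (1 − 0.4861) = 37.01 mg/L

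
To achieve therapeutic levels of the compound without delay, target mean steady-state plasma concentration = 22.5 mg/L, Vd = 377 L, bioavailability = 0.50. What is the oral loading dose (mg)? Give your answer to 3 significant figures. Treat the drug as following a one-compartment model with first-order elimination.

LD = Css × Vd / F = 22.5 × 377 / 0.50 = 16970 mg

17000 mg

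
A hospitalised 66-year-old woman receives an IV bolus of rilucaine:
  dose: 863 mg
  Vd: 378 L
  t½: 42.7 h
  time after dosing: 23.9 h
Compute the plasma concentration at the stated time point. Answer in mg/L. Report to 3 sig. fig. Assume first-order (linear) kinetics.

C₀ = Dose / Vd = 863.0 / 378 = 2.283 mg/L
k = ln2 / t½ = 0.693147 / 42.7 = 0.01623 h⁻¹
C = C₀ · e^(−k·t) = 2.283 × e^(−0.01623 × 23.9)
  = 2.283 × 0.6785 = 1.549 mg/L

1.55 mg/L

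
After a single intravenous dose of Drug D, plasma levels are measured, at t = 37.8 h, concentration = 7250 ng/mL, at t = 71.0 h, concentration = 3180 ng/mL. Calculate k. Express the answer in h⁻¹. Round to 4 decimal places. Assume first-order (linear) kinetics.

0.0248 h⁻¹

k = ln(C₁/C₂) / (t₂ − t₁) = ln(7250/3180) / (71.0 − 37.8)
  = 0.8241 / 33.20 = 0.02482 h⁻¹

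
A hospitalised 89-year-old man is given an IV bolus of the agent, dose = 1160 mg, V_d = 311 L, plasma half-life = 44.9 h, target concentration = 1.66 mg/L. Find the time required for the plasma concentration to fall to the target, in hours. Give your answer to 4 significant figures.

C₀ = Dose / Vd = 1160 / 311 = 3.730 mg/L
k = ln2 / t½ = 0.693147 / 44.9 = 0.01544 h⁻¹
t = ln(C₀ / C) / k = ln(3.730 / 1.66) / 0.01544
  = ln(2.247) / 0.01544 = 0.8096 / 0.01544 = 52.44 h

52.44 h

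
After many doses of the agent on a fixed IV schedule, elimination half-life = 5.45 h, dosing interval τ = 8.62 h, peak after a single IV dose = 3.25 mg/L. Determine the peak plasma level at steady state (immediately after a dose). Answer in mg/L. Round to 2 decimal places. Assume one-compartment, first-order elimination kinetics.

k = ln2 / t½ = 0.693147 / 5.45 = 0.1272 h⁻¹
e^(−kτ) = e^(−0.1272 × 8.62) = 0.3341
Accumulation ratio R = 1 / (1 − e^(−kτ)) = 1 / (1 − 0.3341) = 1.502
Steady-state peak = C₀ × R = 3.25 × 1.502 = 4.882 mg/L

4.88 mg/L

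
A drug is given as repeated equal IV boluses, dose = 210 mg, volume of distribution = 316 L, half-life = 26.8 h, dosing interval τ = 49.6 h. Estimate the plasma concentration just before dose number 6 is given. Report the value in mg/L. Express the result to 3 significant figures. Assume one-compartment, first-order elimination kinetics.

0.255 mg/L

C₀ per dose = Dose / Vd = 210 / 316 = 0.6646 mg/L
k = ln2 / t½ = 0.693147 / 26.8 = 0.02586 h⁻¹
Fraction remaining after one interval: r = e^(−kτ) = e^(−0.02586 × 49.6) = 0.2773
Before dose 6, 5 doses have been given (aged 1τ, 2τ, 3τ, 4τ, 5τ).
C_trough = C₀ × (r + r² + … + r^5) = C₀ × r(1−r^5)/(1−r)
        = 0.6646 × 0.2773 × (1 − 0.001640) / (1 − 0.2773) = 0.2546 mg/L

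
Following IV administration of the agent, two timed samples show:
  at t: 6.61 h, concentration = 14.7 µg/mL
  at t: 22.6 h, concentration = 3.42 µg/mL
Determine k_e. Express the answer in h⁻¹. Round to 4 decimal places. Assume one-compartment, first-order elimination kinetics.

k = ln(C₁/C₂) / (t₂ − t₁) = ln(14.7/3.42) / (22.6 − 6.61)
  = 1.458 / 15.99 = 0.09118 h⁻¹

0.0912 h⁻¹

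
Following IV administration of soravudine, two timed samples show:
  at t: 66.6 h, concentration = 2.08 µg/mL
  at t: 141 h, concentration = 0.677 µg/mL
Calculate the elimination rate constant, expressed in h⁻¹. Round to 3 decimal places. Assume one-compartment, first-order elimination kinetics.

k = ln(C₁/C₂) / (t₂ − t₁) = ln(2.08/0.677) / (141 − 66.6)
  = 1.122 / 74.40 = 0.01508 h⁻¹

0.015 h⁻¹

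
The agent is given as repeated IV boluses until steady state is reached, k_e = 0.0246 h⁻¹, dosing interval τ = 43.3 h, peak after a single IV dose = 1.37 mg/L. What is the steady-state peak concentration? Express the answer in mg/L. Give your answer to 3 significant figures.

e^(−kτ) = e^(−0.02460 × 43.3) = 0.3447
Accumulation ratio R = 1 / (1 − e^(−kτ)) = 1 / (1 − 0.3447) = 1.526
Steady-state peak = C₀ × R = 1.37 × 1.526 = 2.091 mg/L

2.09 mg/L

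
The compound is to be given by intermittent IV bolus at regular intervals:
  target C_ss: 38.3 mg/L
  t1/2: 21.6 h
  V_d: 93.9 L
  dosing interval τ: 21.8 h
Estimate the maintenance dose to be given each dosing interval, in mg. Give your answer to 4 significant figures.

2516 mg

k = ln2 / t½ = 0.693147 / 21.6 = 0.03209 h⁻¹
CL = k × Vd = 0.03209 × 93.9 = 3.013 L/h
At steady state, Dose/τ = Css × CL.
Dose = Css × CL × τ = 38.3 × 3.013 × 21.8 = 2516 mg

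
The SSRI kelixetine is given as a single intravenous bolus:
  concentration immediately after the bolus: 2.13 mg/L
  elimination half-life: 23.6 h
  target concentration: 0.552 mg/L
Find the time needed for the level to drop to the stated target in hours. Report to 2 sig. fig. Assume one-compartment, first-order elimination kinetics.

46 h

k = ln2 / t½ = 0.693147 / 23.6 = 0.02937 h⁻¹
t = ln(C₀ / C) / k = ln(2.130 / 0.552) / 0.02937
  = ln(3.859) / 0.02937 = 1.350 / 0.02937 = 45.97 h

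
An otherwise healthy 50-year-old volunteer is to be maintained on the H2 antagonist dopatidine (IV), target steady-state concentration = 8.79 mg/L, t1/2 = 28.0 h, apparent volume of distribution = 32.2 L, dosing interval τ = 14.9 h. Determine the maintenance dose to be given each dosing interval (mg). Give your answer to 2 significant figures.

100 mg

k = ln2 / t½ = 0.693147 / 28.0 = 0.02476 h⁻¹
CL = k × Vd = 0.02476 × 32.2 = 0.7973 L/h
At steady state, Dose/τ = Css × CL.
Dose = Css × CL × τ = 8.79 × 0.7973 × 14.9 = 104.4 mg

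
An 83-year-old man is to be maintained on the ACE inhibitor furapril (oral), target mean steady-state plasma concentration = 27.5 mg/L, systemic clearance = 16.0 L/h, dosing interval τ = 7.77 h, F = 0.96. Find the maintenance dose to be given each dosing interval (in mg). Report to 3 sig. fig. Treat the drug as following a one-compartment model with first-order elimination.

3560 mg

At steady state, F × (Dose/τ) = Css × CL.
Dose = Css × CL × τ / F = 27.5 × 16.00 × 7.77 / 0.96 = 3561 mg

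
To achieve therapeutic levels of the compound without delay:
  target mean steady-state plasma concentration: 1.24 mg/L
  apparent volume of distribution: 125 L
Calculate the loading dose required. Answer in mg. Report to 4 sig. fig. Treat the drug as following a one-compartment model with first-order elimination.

155.0 mg

LD = Css × Vd = 1.24 × 125 = 155.0 mg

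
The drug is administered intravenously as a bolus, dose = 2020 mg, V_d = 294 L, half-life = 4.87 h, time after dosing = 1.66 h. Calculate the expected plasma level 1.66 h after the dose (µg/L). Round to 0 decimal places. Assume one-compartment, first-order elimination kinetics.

5425 µg/L

C₀ = Dose / Vd = 2020 / 294 = 6.871 mg/L
k = ln2 / t½ = 0.693147 / 4.87 = 0.1423 h⁻¹
C = C₀ · e^(−k·t) = 6.871 × e^(−0.1423 × 1.66)
  = 6.871 × 0.7896 = 5.425 mg/L
Convert: 5.425 mg/L × 1000 = 5425 µg/L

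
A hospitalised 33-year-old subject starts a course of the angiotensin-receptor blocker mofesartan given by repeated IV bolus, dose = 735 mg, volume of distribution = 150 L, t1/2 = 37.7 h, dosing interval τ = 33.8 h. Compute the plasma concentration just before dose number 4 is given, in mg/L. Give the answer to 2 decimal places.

C₀ per dose = Dose / Vd = 735 / 150 = 4.900 mg/L
k = ln2 / t½ = 0.693147 / 37.7 = 0.01839 h⁻¹
Fraction remaining after one interval: r = e^(−kτ) = e^(−0.01839 × 33.8) = 0.5371
Before dose 4, 3 doses have been given (aged 1τ, 2τ, 3τ).
C_trough = C₀ × (r + r² + … + r^3) = C₀ × r(1−r^3)/(1−r)
        = 4.900 × 0.5371 × (1 − 0.1549) / (1 − 0.5371) = 4.805 mg/L

4.81 mg/L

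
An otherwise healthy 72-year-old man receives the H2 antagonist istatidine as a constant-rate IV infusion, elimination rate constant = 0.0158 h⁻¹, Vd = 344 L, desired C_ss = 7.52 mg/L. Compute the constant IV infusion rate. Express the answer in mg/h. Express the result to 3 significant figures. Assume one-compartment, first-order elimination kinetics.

CL = k × Vd = 0.01580 × 344 = 5.435 L/h
At steady state, infusion rate R₀ = Css × CL = 7.52 × 5.435 = 40.87 mg/h

40.9 mg/h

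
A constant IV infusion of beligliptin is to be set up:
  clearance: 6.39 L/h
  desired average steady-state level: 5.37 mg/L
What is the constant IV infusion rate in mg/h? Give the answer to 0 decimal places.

34 mg/h

At steady state, infusion rate R₀ = Css × CL = 5.37 × 6.390 = 34.31 mg/h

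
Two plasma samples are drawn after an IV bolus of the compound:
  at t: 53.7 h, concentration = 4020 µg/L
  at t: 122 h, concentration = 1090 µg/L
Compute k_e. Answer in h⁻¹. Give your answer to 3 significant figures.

k = ln(C₁/C₂) / (t₂ − t₁) = ln(4020/1090) / (122 − 53.7)
  = 1.305 / 68.30 = 0.01911 h⁻¹

0.0191 h⁻¹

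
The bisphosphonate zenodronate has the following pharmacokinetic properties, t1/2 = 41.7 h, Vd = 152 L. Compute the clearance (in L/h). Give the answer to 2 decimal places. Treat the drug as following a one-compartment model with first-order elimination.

2.53 L/h

k = ln2 / t½ = 0.693147 / 41.7 = 0.01662 h⁻¹
CL = k × Vd = 0.01662 × 152 = 2.526 L/h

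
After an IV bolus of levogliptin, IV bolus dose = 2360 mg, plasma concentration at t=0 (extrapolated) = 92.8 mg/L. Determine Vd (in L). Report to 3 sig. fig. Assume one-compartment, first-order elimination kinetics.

25.4 L

Vd = Dose / C₀ = 2360 / 92.8 = 25.43 L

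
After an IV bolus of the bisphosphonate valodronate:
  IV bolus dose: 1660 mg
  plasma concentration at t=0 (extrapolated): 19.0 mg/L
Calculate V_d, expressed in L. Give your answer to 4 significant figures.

87.37 L

Vd = Dose / C₀ = 1660 / 19.0 = 87.37 L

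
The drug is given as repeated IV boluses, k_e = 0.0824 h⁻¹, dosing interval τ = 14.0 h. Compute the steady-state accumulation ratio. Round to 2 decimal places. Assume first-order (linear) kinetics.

e^(−kτ) = e^(−0.08240 × 14.0) = 0.3155
Accumulation ratio R = 1 / (1 − e^(−kτ)) = 1 / (1 − 0.3155) = 1.461

1.46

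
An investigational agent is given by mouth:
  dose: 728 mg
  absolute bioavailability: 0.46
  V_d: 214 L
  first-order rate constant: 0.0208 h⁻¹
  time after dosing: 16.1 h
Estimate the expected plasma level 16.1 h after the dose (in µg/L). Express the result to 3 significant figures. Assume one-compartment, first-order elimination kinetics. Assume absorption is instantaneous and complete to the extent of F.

Amount reaching circulation = F × Dose = 0.46 × 728.0 = 334.9 mg
C₀ = F·Dose / Vd = 334.9 / 214 = 1.565 mg/L
C = C₀ · e^(−k·t) = 1.565 × e^(−0.02080 × 16.1)
  = 1.565 × 0.7154 = 1.120 mg/L
Convert: 1.120 mg/L × 1000 = 1120 µg/L

1120 µg/L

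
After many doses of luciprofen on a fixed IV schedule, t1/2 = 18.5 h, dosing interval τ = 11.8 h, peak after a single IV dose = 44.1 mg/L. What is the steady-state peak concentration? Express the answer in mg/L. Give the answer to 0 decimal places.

k = ln2 / t½ = 0.693147 / 18.5 = 0.03747 h⁻¹
e^(−kτ) = e^(−0.03747 × 11.8) = 0.6427
Accumulation ratio R = 1 / (1 − e^(−kτ)) = 1 / (1 − 0.6427) = 2.799
Steady-state peak = C₀ × R = 44.1 × 2.799 = 123.4 mg/L

123 mg/L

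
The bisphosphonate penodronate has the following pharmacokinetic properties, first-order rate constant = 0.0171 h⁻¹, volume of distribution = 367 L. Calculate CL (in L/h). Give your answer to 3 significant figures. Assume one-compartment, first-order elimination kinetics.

6.28 L/h

CL = k × Vd = 0.0171 × 367 = 6.276 L/h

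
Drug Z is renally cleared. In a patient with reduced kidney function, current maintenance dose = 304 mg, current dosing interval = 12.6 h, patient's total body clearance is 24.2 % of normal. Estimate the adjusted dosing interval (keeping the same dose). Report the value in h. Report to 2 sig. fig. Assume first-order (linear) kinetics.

To keep the same average steady-state level, dosing rate must scale with clearance.
CL ratio = 24.2 / 100 = 0.2420
New interval (same dose) = 12.6 / 0.2420 = 52.07 h

52 h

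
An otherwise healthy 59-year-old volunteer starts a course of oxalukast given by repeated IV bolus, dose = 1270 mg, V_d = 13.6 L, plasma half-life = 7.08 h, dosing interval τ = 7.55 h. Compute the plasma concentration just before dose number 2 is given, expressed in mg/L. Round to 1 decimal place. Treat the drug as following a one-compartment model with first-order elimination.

44.6 mg/L

C₀ per dose = Dose / Vd = 1270 / 13.6 = 93.38 mg/L
k = ln2 / t½ = 0.693147 / 7.08 = 0.09790 h⁻¹
Fraction remaining after one interval: r = e^(−kτ) = e^(−0.09790 × 7.55) = 0.4775
Before dose 2, 1 dose has been given (aged 1τ).
C_trough = C₀ × r = 93.38 × 0.4775 = 44.59 mg/L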